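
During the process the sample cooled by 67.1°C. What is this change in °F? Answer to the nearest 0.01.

Only the scale ratio 1.8 matters for a change in temperature.
67.1 × 1.8 = 120.78.

120.78°F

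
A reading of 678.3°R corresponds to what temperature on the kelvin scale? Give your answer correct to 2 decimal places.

376.83 K

In Celsius: (678.3 - 491.67) × 5/9 = 103.6833°C.
In kelvin: 103.6833 + 273.15 = 376.83 K.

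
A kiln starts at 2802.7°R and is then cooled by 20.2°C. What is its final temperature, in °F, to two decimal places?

Initial temperature in Celsius: (2802.7 - 491.67) × 5/9 = 1283.9056°C.
Final Celsius temperature: 1283.9056 - 20.2000 = 1263.7056°C.
In Fahrenheit: 1263.7056 × 1.8 + 32 = 2306.67°F.

2306.67°F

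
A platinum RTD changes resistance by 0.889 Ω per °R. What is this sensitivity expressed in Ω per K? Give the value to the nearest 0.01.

1.60 Ω per K

The quantity depends on a temperature interval, so only the ratio of degree sizes applies; the offset between the scales is irrelevant.
A change of 1 K is a change of 1.8°R, so per K the value is 0.889 × 1.8 = 1.60.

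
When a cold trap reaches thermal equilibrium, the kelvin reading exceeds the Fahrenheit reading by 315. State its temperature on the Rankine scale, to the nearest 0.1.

325.5°R

Let x be the Fahrenheit reading; then the kelvin reading is 5/9·x + 255.372.
(5/9·x + 255.372) - x = 315  ⇒  (-4/9)·x = 59.6278  ⇒  x = -134.1625°F.
In Celsius: (-134.1625 - 32) × 5/9 = -92.3125°C.
In Rankine: -92.3125 × 1.8 + 491.67 = 325.5°R.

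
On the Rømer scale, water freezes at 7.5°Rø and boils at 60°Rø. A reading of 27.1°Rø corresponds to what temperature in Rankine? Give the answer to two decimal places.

Linear interpolation between the fixed points: C = (27.1 - 7.5) × 100 / (60 - 7.5) = 37.3333°C.
Then 37.3333 × 1.8 + 491.67 = 558.87°R.

558.87°R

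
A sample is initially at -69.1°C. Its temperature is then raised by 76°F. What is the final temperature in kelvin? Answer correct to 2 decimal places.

The 76°F change is an interval, so only the factor 5/9 applies: +76 × 5/9 = +42.2222°C.
Final Celsius temperature: -69.1000 + 42.2222 = -26.8778°C.
In kelvin: -26.8778 + 273.15 = 246.27 K.

246.27 K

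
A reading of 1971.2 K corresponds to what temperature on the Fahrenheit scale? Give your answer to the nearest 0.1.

3088.5°F

In Celsius: 1971.2 - 273.15 = 1698.0500°C.
In Fahrenheit: 1698.0500 × 1.8 + 32 = 3088.5°F.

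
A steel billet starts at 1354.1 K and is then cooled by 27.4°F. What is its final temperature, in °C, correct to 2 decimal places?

1065.73°C

Initial temperature in Celsius: 1354.1 - 273.15 = 1080.9500°C.
The 27.4°F change is an interval, so only the factor 5/9 applies: -27.4 × 5/9 = -15.2222°C.
Final Celsius temperature: 1080.9500 - 15.2222 = 1065.7278°C.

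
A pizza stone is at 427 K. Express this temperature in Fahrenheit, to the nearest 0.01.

308.93°F

In Celsius: 427 - 273.15 = 153.8500°C.
In Fahrenheit: 153.8500 × 1.8 + 32 = 308.93°F.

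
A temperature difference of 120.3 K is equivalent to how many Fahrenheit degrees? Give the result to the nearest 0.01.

For a temperature interval the offset drops out; only the factor 1.8 applies.
120.3 × 1.8 = 216.54.

216.54°F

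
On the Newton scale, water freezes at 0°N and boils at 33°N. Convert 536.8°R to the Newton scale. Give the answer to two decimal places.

First in Celsius: (536.8 - 491.67) × 5/9 = 25.0722°C.
Linearly onto the Newton scale: 0 + (25.0722 / 100) × (33 - 0) = 8.27°N.

8.27°N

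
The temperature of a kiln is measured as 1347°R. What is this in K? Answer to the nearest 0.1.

In Celsius: (1347 - 491.67) × 5/9 = 475.1833°C.
In kelvin: 475.1833 + 273.15 = 748.3 K.

748.3 K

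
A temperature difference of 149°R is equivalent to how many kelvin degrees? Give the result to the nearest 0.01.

Only the scale ratio 5/9 matters for a change in temperature.
149 × 5/9 = 82.78.

82.78 K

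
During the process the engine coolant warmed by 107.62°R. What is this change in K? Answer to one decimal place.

59.8 K

For a temperature interval the offset drops out; only the factor 5/9 applies.
107.62 × 5/9 = 59.8.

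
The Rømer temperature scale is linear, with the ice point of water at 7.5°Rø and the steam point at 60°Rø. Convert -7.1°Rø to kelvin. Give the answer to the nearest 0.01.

245.34 K

Linear interpolation between the fixed points: C = (-7.1 - 7.5) × 100 / (60 - 7.5) = -27.8095°C.
Then -27.8095 + 273.15 = 245.34 K.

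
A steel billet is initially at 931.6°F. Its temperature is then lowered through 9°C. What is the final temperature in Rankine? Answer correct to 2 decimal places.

Initial temperature in Celsius: (931.6 - 32) × 5/9 = 499.7778°C.
Final Celsius temperature: 499.7778 - 9.0000 = 490.7778°C.
In Rankine: 490.7778 × 1.8 + 491.67 = 1375.07°R.

1375.07°R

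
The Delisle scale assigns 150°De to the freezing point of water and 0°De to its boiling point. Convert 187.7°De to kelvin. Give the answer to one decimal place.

248.0 K

Linear interpolation between the fixed points: C = (187.7 - 150) × 100 / (0 - 150) = -25.1333°C.
Then -25.1333 + 273.15 = 248.0 K.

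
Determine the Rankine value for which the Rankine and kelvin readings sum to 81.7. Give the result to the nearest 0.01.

52.52°R

Let R be the Rankine reading. The kelvin reading is K = 5/9·R.
Require R + K = 81.7: (14/9)·R = 81.7.
R = (81.7) / (14/9) = 52.52.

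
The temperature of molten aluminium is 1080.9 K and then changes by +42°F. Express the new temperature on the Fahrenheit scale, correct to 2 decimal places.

Initial temperature in Celsius: 1080.9 - 273.15 = 807.7500°C.
The 42°F change is an interval, so only the factor 5/9 applies: +42 × 5/9 = +23.3333°C.
Final Celsius temperature: 807.7500 + 23.3333 = 831.0833°C.
In Fahrenheit: 831.0833 × 1.8 + 32 = 1527.95°F.

1527.95°F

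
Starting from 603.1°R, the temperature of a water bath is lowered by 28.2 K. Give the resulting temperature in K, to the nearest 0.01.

306.86 K

Initial temperature in Celsius: (603.1 - 491.67) × 5/9 = 61.9056°C.
The 28.2 K change is an interval; Kelvin and Celsius degrees are the same size, so ΔC = -28.2°C.
Final Celsius temperature: 61.9056 - 28.2000 = 33.7056°C.
In kelvin: 33.7056 + 273.15 = 306.86 K.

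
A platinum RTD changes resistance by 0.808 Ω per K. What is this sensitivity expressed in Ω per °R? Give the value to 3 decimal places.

0.449 Ω per °R

Since only a temperature interval is involved, the additive offset between the scales drops out.
A change of 1°R is a change of 5/9 K, so per °R the value is 0.808 × 5/9 = 0.449.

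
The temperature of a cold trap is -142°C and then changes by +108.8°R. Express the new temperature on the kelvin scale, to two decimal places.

The 108.8°R change is an interval, so only the factor 5/9 applies: +108.8 × 5/9 = +60.4444°C.
Final Celsius temperature: -142.0000 + 60.4444 = -81.5556°C.
In kelvin: -81.5556 + 273.15 = 191.59 K.

191.59 K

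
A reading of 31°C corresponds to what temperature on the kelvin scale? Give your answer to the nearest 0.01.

In kelvin: 31.0000 + 273.15 = 304.15 K.

304.15 K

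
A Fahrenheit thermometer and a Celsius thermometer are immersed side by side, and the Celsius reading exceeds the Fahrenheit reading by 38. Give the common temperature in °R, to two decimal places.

Let x be the Fahrenheit reading; then the Celsius reading is 5/9·x - 17.7778.
(5/9·x - 17.7778) - x = 38  ⇒  (-4/9)·x = 55.7778  ⇒  x = -125.5000°F.
In Celsius: (-125.5 - 32) × 5/9 = -87.5000°C.
In Rankine: -87.5000 × 1.8 + 491.67 = 334.17°R.

334.17°R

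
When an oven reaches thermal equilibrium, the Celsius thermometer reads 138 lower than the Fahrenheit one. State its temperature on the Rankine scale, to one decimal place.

730.2°R

Let x be the Fahrenheit reading; then the Celsius reading is 5/9·x - 17.7778.
(5/9·x - 17.7778) - x = -138  ⇒  (-4/9)·x = -120.222  ⇒  x = 270.5000°F.
In Celsius: (270.5 - 32) × 5/9 = 132.5000°C.
In Rankine: 132.5000 × 1.8 + 491.67 = 730.2°R.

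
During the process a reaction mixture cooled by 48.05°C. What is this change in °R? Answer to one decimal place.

An interval of 1°C corresponds to 1.8°R.
48.05 × 1.8 = 86.5.

86.5°R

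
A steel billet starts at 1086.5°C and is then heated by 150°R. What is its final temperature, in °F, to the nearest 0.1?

The 150°R change is an interval, so only the factor 5/9 applies: +150 × 5/9 = +83.3333°C.
Final Celsius temperature: 1086.5000 + 83.3333 = 1169.8333°C.
In Fahrenheit: 1169.8333 × 1.8 + 32 = 2137.7°F.

2137.7°F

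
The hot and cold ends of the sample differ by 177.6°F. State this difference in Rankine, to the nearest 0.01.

177.60°R

Fahrenheit and Rankine degrees are the same size, so the interval is unchanged: 177.60.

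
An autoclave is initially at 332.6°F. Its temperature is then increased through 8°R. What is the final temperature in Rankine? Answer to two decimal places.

800.27°R

Initial temperature in Celsius: (332.6 - 32) × 5/9 = 167.0000°C.
The 8°R change is an interval, so only the factor 5/9 applies: +8 × 5/9 = +4.4444°C.
Final Celsius temperature: 167.0000 + 4.4444 = 171.4444°C.
In Rankine: 171.4444 × 1.8 + 491.67 = 800.27°R.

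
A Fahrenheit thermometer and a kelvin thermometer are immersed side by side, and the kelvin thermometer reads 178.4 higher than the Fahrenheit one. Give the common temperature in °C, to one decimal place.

78.4°C

Let x be the Fahrenheit reading; then the kelvin reading is 5/9·x + 255.372.
(5/9·x + 255.372) - x = 178.4  ⇒  (-4/9)·x = -76.9722  ⇒  x = 173.1875°F.
In Celsius: (173.1875 - 32) × 5/9 = 78.4°C.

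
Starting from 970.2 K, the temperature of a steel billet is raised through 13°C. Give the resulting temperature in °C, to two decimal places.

Initial temperature in Celsius: 970.2 - 273.15 = 697.0500°C.
Final Celsius temperature: 697.0500 + 13.0000 = 710.0500°C.

710.05°C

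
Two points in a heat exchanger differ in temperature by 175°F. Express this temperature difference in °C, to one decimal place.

Only the scale ratio 5/9 matters for a change in temperature.
175 × 5/9 = 97.2.

97.2°C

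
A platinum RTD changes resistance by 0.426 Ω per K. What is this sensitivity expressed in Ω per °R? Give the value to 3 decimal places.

0.237 Ω per °R

Since only a temperature interval is involved, the additive offset between the scales drops out.
A change of 1°R is a change of 5/9 K, so per °R the value is 0.426 × 5/9 = 0.237.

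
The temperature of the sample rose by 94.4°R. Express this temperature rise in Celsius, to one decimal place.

For a temperature interval the offset drops out; only the factor 5/9 applies.
94.4 × 5/9 = 52.4.

52.4°C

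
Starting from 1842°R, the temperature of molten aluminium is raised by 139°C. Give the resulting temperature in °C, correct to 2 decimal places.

Initial temperature in Celsius: (1842 - 491.67) × 5/9 = 750.1833°C.
Final Celsius temperature: 750.1833 + 139.0000 = 889.1833°C.

889.18°C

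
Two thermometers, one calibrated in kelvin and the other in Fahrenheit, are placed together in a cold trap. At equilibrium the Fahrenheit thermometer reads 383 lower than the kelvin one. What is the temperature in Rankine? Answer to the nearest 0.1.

Let x be the kelvin reading; then the Fahrenheit reading is 1.8·x - 459.67.
(1.8·x - 459.67) - x = -383  ⇒  (0.8)·x = 76.67  ⇒  x = 95.8375 K.
In Celsius: 95.8375 - 273.15 = -177.3125°C.
In Rankine: -177.3125 × 1.8 + 491.67 = 172.5°R.

172.5°R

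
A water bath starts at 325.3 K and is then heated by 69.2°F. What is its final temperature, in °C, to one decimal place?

Initial temperature in Celsius: 325.3 - 273.15 = 52.1500°C.
The 69.2°F change is an interval, so only the factor 5/9 applies: +69.2 × 5/9 = +38.4444°C.
Final Celsius temperature: 52.1500 + 38.4444 = 90.5944°C.

90.6°C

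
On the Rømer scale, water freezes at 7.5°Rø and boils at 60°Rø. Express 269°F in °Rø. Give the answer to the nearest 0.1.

76.6°Rø

First in Celsius: (269 - 32) × 5/9 = 131.6667°C.
Linearly onto the Rømer scale: 7.5 + (131.6667 / 100) × (60 - 7.5) = 76.6°Rø.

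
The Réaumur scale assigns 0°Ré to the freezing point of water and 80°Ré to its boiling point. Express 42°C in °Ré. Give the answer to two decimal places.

33.60°Ré

Linearly onto the Réaumur scale: 0 + (42.0000 / 100) × (80 - 0) = 33.60°Ré.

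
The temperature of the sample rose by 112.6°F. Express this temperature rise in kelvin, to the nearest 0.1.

Only the scale ratio 5/9 matters for a change in temperature.
112.6 × 5/9 = 62.6.

62.6 K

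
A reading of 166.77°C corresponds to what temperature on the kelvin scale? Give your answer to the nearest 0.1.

439.9 K

In kelvin: 166.7700 + 273.15 = 439.9 K.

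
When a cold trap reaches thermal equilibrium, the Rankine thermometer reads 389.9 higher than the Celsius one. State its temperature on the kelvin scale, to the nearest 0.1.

145.9 K

Let x be the Celsius reading; then the Rankine reading is 1.8·x + 491.67.
(1.8·x + 491.67) - x = 389.9  ⇒  (0.8)·x = -101.77  ⇒  x = -127.2125°C.
In kelvin: -127.2125 + 273.15 = 145.9 K.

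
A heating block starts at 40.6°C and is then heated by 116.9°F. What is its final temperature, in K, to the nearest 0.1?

The 116.9°F change is an interval, so only the factor 5/9 applies: +116.9 × 5/9 = +64.9444°C.
Final Celsius temperature: 40.6000 + 64.9444 = 105.5444°C.
In kelvin: 105.5444 + 273.15 = 378.7 K.

378.7 K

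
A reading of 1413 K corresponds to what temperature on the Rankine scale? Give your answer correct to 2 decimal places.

In Celsius: 1413 - 273.15 = 1139.8500°C.
In Rankine: 1139.8500 × 1.8 + 491.67 = 2543.40°R.

2543.40°R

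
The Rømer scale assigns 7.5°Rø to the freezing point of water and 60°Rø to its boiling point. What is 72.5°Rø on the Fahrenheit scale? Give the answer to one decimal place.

Linear interpolation between the fixed points: C = (72.5 - 7.5) × 100 / (60 - 7.5) = 123.8095°C.
Then 123.8095 × 1.8 + 32 = 254.9°F.

254.9°F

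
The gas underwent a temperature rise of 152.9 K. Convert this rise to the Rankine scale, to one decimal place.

275.2°R

For a temperature interval the offset drops out; only the factor 1.8 applies.
152.9 × 1.8 = 275.2.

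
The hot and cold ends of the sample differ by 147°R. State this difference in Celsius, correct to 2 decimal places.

For a temperature interval the offset drops out; only the factor 5/9 applies.
147 × 5/9 = 81.67.

81.67°C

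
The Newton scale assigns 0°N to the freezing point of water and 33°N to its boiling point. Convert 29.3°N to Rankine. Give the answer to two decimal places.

Linear interpolation between the fixed points: C = (29.3 - 0) × 100 / (33 - 0) = 88.7879°C.
Then 88.7879 × 1.8 + 491.67 = 651.49°R.

651.49°R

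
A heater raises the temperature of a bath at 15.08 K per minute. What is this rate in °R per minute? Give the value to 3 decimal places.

27.144 °R/minute

The quantity depends on a temperature interval, so only the ratio of degree sizes applies; the offset between the scales is irrelevant.
A change of 1 K is a change of 1.8°R, so 15.08 × 1.8 = 27.144.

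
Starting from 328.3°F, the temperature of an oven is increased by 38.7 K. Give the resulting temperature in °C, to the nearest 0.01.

203.31°C

Initial temperature in Celsius: (328.3 - 32) × 5/9 = 164.6111°C.
The 38.7 K change is an interval; Kelvin and Celsius degrees are the same size, so ΔC = +38.7°C.
Final Celsius temperature: 164.6111 + 38.7000 = 203.3111°C.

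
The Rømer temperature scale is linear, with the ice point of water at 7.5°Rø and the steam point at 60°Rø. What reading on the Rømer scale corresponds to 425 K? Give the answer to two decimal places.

First in Celsius: 425 - 273.15 = 151.8500°C.
Linearly onto the Rømer scale: 7.5 + (151.8500 / 100) × (60 - 7.5) = 87.22°Rø.

87.22°Rø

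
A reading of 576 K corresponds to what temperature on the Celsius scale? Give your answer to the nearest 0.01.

In Celsius: 576 - 273.15 = 302.8500°C.

302.85°C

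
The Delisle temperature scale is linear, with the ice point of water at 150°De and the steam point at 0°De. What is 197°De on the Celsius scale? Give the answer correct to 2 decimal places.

Linear interpolation between the fixed points: C = (197 - 150) × 100 / (0 - 150) = -31.3333°C.

-31.33°C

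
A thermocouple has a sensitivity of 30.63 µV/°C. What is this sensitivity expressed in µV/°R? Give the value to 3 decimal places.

17.017 µV/°R

The quantity depends on a temperature interval, so only the ratio of degree sizes applies; the offset between the scales is irrelevant.
A change of 1°R is a change of 5/9°C, so per °R the value is 30.63 × 5/9 = 17.017.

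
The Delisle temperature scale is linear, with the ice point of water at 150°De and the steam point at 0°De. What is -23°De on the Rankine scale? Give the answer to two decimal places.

Linear interpolation between the fixed points: C = (-23 - 150) × 100 / (0 - 150) = 115.3333°C.
Then 115.3333 × 1.8 + 491.67 = 699.27°R.

699.27°R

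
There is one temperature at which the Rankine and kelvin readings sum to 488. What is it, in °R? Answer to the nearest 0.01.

Let R be the Rankine reading. The kelvin reading is K = 5/9·R.
Require R + K = 488: (14/9)·R = 488.
R = (488) / (14/9) = 313.71.

313.71°R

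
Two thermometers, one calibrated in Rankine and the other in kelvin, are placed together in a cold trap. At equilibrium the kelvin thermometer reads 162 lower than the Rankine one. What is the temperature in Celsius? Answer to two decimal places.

-70.65°C

Let x be the Rankine reading; then the kelvin reading is 5/9·x.
(5/9·x) - x = -162  ⇒  (-4/9)·x = -162  ⇒  x = 364.5000°R.
In Celsius: (364.5 - 491.67) × 5/9 = -70.65°C.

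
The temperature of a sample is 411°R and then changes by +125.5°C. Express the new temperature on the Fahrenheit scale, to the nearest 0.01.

177.23°F

Initial temperature in Celsius: (411 - 491.67) × 5/9 = -44.8167°C.
Final Celsius temperature: -44.8167 + 125.5000 = 80.6833°C.
In Fahrenheit: 80.6833 × 1.8 + 32 = 177.23°F.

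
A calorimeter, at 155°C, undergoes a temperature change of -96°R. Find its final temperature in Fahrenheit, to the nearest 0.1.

The 96°R change is an interval, so only the factor 5/9 applies: -96 × 5/9 = -53.3333°C.
Final Celsius temperature: 155.0000 - 53.3333 = 101.6667°C.
In Fahrenheit: 101.6667 × 1.8 + 32 = 215.0°F.

215.0°F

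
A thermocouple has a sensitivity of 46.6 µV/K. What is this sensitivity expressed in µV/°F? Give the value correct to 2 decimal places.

Since only a temperature interval is involved, the additive offset between the scales drops out.
A change of 1°F is a change of 5/9 K, so per °F the value is 46.6 × 5/9 = 25.89.

25.89 µV/°F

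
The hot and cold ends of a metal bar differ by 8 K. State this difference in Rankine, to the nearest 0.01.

For a temperature interval the offset drops out; only the factor 1.8 applies.
8 × 1.8 = 14.40.

14.40°R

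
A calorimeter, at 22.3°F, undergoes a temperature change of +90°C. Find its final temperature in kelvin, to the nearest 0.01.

Initial temperature in Celsius: (22.3 - 32) × 5/9 = -5.3889°C.
Final Celsius temperature: -5.3889 + 90.0000 = 84.6111°C.
In kelvin: 84.6111 + 273.15 = 357.76 K.

357.76 K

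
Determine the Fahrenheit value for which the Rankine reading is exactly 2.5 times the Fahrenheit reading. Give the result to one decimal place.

306.4°F

Let F be the Fahrenheit reading. The Rankine reading is R = 1·F + 459.67.
Require R = 2.5·F: 1·F + 459.67 = 2.5·F.
(-1.5)·F = -459.67  ⇒  F = 306.4.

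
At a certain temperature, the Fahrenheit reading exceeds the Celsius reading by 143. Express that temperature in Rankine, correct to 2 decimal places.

741.42°R

Let x be the Fahrenheit reading; then the Celsius reading is 5/9·x - 17.7778.
(5/9·x - 17.7778) - x = -143  ⇒  (-4/9)·x = -125.222  ⇒  x = 281.7500°F.
In Celsius: (281.75 - 32) × 5/9 = 138.7500°C.
In Rankine: 138.7500 × 1.8 + 491.67 = 741.42°R.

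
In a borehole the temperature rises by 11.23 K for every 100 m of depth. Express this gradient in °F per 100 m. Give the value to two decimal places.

The quantity depends on a temperature interval, so only the ratio of degree sizes applies; the offset between the scales is irrelevant.
A change of 1 K is a change of 1.8°F, so 11.23 × 1.8 = 20.21.

20.21 °F/100 m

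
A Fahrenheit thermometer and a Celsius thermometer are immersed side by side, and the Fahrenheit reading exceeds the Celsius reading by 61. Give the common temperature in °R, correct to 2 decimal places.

Let x be the Fahrenheit reading; then the Celsius reading is 5/9·x - 17.7778.
(5/9·x - 17.7778) - x = -61  ⇒  (-4/9)·x = -43.2222  ⇒  x = 97.2500°F.
In Celsius: (97.25 - 32) × 5/9 = 36.2500°C.
In Rankine: 36.2500 × 1.8 + 491.67 = 556.92°R.

556.92°R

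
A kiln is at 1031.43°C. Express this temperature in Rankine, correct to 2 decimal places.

In Rankine: 1031.4300 × 1.8 + 491.67 = 2348.24°R.

2348.24°R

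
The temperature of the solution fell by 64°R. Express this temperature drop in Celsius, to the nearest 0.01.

An interval of 1°R corresponds to 5/9°C.
64 × 5/9 = 35.56.

35.56°C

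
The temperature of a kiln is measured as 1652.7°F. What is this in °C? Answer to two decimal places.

900.39°C

In Celsius: (1652.7 - 32) × 5/9 = 900.3889°C.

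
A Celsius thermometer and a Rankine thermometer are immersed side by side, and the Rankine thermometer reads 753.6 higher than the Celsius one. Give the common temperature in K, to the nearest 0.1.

Let x be the Celsius reading; then the Rankine reading is 1.8·x + 491.67.
(1.8·x + 491.67) - x = 753.6  ⇒  (0.8)·x = 261.93  ⇒  x = 327.4125°C.
In kelvin: 327.4125 + 273.15 = 600.6 K.

600.6 K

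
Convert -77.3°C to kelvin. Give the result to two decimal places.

In kelvin: -77.3000 + 273.15 = 195.85 K.

195.85 K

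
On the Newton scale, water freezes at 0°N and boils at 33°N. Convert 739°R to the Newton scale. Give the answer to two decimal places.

First in Celsius: (739 - 491.67) × 5/9 = 137.4056°C.
Linearly onto the Newton scale: 0 + (137.4056 / 100) × (33 - 0) = 45.34°N.

45.34°N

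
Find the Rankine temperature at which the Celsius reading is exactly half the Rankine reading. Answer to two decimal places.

Let R be the Rankine reading. The Celsius reading is C = 5/9·R - 273.15.
Require C = 0.5·R: 5/9·R - 273.15 = 0.5·R.
(1/18)·R = 273.15  ⇒  R = 4916.70.

4916.70°R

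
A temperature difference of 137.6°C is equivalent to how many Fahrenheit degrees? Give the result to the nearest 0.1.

An interval of 1°C corresponds to 1.8°F.
137.6 × 1.8 = 247.7.

247.7°F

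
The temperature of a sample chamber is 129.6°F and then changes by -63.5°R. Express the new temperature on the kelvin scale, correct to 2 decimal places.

292.09 K

Initial temperature in Celsius: (129.6 - 32) × 5/9 = 54.2222°C.
The 63.5°R change is an interval, so only the factor 5/9 applies: -63.5 × 5/9 = -35.2778°C.
Final Celsius temperature: 54.2222 - 35.2778 = 18.9444°C.
In kelvin: 18.9444 + 273.15 = 292.09 K.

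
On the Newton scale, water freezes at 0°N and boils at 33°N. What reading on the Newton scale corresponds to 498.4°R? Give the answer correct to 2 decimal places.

1.23°N

First in Celsius: (498.4 - 491.67) × 5/9 = 3.7389°C.
Linearly onto the Newton scale: 0 + (3.7389 / 100) × (33 - 0) = 1.23°N.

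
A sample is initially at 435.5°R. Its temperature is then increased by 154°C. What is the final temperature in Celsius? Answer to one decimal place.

122.8°C

Initial temperature in Celsius: (435.5 - 491.67) × 5/9 = -31.2056°C.
Final Celsius temperature: -31.2056 + 154.0000 = 122.7944°C.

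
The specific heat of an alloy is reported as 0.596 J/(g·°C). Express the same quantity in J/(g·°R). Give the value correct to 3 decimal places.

Since only a temperature interval is involved, the additive offset between the scales drops out.
A change of 1°R is a change of 5/9°C, so per °R the value is 0.596 × 5/9 = 0.331.

0.331 J/(g·°R)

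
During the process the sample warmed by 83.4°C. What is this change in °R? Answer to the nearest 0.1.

An interval of 1°C corresponds to 1.8°R.
83.4 × 1.8 = 150.1.

150.1°R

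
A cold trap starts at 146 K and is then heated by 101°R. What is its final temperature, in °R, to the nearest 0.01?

Initial temperature in Celsius: 146 - 273.15 = -127.1500°C.
The 101°R change is an interval, so only the factor 5/9 applies: +101 × 5/9 = +56.1111°C.
Final Celsius temperature: -127.1500 + 56.1111 = -71.0389°C.
In Rankine: -71.0389 × 1.8 + 491.67 = 363.80°R.

363.80°R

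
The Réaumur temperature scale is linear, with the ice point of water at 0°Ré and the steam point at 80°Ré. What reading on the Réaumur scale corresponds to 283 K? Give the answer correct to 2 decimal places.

7.88°Ré

First in Celsius: 283 - 273.15 = 9.8500°C.
Linearly onto the Réaumur scale: 0 + (9.8500 / 100) × (80 - 0) = 7.88°Ré.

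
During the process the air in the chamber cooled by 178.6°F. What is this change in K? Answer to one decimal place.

An interval of 1°F corresponds to 5/9 K.
178.6 × 5/9 = 99.2.

99.2 K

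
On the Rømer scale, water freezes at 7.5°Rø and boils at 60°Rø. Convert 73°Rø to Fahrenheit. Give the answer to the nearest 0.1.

256.6°F

Linear interpolation between the fixed points: C = (73 - 7.5) × 100 / (60 - 7.5) = 124.7619°C.
Then 124.7619 × 1.8 + 32 = 256.6°F.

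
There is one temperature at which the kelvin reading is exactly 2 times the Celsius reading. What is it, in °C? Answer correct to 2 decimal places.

Let C be the Celsius reading. The kelvin reading is K = 1·C + 273.15.
Require K = 2·C: 1·C + 273.15 = 2·C.
(-1)·C = -273.15  ⇒  C = 273.15.

273.15°C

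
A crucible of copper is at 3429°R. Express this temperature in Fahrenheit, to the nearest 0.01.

2969.33°F

In Celsius: (3429 - 491.67) × 5/9 = 1631.8500°C.
In Fahrenheit: 1631.8500 × 1.8 + 32 = 2969.33°F.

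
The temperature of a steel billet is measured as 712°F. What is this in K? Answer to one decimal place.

650.9 K

In Celsius: (712 - 32) × 5/9 = 377.7778°C.
In kelvin: 377.7778 + 273.15 = 650.9 K.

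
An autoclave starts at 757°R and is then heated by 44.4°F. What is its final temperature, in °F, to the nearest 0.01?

Initial temperature in Celsius: (757 - 491.67) × 5/9 = 147.4056°C.
The 44.4°F change is an interval, so only the factor 5/9 applies: +44.4 × 5/9 = +24.6667°C.
Final Celsius temperature: 147.4056 + 24.6667 = 172.0722°C.
In Fahrenheit: 172.0722 × 1.8 + 32 = 341.73°F.

341.73°F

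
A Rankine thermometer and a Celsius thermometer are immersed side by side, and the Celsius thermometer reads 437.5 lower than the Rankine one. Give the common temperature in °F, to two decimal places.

Let x be the Rankine reading; then the Celsius reading is 5/9·x - 273.15.
(5/9·x - 273.15) - x = -437.5  ⇒  (-4/9)·x = -164.35  ⇒  x = 369.7875°R.
In Celsius: (369.7875 - 491.67) × 5/9 = -67.7125°C.
In Fahrenheit: -67.7125 × 1.8 + 32 = -89.88°F.

-89.88°F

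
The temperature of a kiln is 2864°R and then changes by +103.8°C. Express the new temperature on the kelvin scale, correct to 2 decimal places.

1694.91 K

Initial temperature in Celsius: (2864 - 491.67) × 5/9 = 1317.9611°C.
Final Celsius temperature: 1317.9611 + 103.8000 = 1421.7611°C.
In kelvin: 1421.7611 + 273.15 = 1694.91 K.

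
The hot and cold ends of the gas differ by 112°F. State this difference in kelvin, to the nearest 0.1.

62.2 K

Only the scale ratio 5/9 matters for a change in temperature.
112 × 5/9 = 62.2.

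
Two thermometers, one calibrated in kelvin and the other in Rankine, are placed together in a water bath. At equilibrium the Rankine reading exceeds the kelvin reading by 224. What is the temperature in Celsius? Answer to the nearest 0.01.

6.85°C

Let x be the kelvin reading; then the Rankine reading is 1.8·x.
(1.8·x) - x = 224  ⇒  (0.8)·x = 224  ⇒  x = 280.0000 K.
In Celsius: 280 - 273.15 = 6.85°C.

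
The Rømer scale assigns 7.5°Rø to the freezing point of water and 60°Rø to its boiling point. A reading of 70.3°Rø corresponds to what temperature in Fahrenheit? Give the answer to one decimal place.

247.3°F

Linear interpolation between the fixed points: C = (70.3 - 7.5) × 100 / (60 - 7.5) = 119.6190°C.
Then 119.6190 × 1.8 + 32 = 247.3°F.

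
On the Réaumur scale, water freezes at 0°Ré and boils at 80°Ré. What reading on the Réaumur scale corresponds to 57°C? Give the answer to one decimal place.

Linearly onto the Réaumur scale: 0 + (57.0000 / 100) × (80 - 0) = 45.6°Ré.

45.6°Ré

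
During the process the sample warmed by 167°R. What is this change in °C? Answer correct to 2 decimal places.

92.78°C

For a temperature interval the offset drops out; only the factor 5/9 applies.
167 × 5/9 = 92.78.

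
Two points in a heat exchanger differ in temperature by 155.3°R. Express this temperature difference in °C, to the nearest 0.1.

86.3°C

An interval of 1°R corresponds to 5/9°C.
155.3 × 5/9 = 86.3.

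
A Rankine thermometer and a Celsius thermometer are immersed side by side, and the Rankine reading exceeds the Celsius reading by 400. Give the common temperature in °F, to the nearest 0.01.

Let x be the Rankine reading; then the Celsius reading is 5/9·x - 273.15.
(5/9·x - 273.15) - x = -400  ⇒  (-4/9)·x = -126.85  ⇒  x = 285.4125°R.
In Celsius: (285.4125 - 491.67) × 5/9 = -114.5875°C.
In Fahrenheit: -114.5875 × 1.8 + 32 = -174.26°F.

-174.26°F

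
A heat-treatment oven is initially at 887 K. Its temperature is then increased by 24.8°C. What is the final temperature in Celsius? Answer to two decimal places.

638.65°C

Initial temperature in Celsius: 887 - 273.15 = 613.8500°C.
Final Celsius temperature: 613.8500 + 24.8000 = 638.6500°C.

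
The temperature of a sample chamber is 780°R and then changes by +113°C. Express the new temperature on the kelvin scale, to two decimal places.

546.33 K

Initial temperature in Celsius: (780 - 491.67) × 5/9 = 160.1833°C.
Final Celsius temperature: 160.1833 + 113.0000 = 273.1833°C.
In kelvin: 273.1833 + 273.15 = 546.33 K.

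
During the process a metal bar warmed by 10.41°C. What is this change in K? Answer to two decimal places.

Celsius and kelvin degrees are the same size, so the interval is unchanged: 10.41.

10.41 K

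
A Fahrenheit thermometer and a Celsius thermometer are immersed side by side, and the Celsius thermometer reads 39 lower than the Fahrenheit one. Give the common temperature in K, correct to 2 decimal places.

281.90 K

Let x be the Fahrenheit reading; then the Celsius reading is 5/9·x - 17.7778.
(5/9·x - 17.7778) - x = -39  ⇒  (-4/9)·x = -21.2222  ⇒  x = 47.7500°F.
In Celsius: (47.75 - 32) × 5/9 = 8.7500°C.
In kelvin: 8.7500 + 273.15 = 281.90 K.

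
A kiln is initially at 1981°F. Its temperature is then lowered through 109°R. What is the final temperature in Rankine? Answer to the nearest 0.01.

Initial temperature in Celsius: (1981 - 32) × 5/9 = 1082.7778°C.
The 109°R change is an interval, so only the factor 5/9 applies: -109 × 5/9 = -60.5556°C.
Final Celsius temperature: 1082.7778 - 60.5556 = 1022.2222°C.
In Rankine: 1022.2222 × 1.8 + 491.67 = 2331.67°R.

2331.67°R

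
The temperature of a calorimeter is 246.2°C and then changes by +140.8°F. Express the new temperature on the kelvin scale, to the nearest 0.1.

The 140.8°F change is an interval, so only the factor 5/9 applies: +140.8 × 5/9 = +78.2222°C.
Final Celsius temperature: 246.2000 + 78.2222 = 324.4222°C.
In kelvin: 324.4222 + 273.15 = 597.6 K.

597.6 K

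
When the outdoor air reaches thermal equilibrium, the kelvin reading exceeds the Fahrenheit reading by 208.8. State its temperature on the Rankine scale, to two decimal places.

564.46°R

Let x be the kelvin reading; then the Fahrenheit reading is 1.8·x - 459.67.
(1.8·x - 459.67) - x = -208.8  ⇒  (0.8)·x = 250.87  ⇒  x = 313.5875 K.
In Celsius: 313.5875 - 273.15 = 40.4375°C.
In Rankine: 40.4375 × 1.8 + 491.67 = 564.46°R.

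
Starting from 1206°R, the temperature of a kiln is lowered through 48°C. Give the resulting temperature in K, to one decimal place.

622.0 K

Initial temperature in Celsius: (1206 - 491.67) × 5/9 = 396.8500°C.
Final Celsius temperature: 396.8500 - 48.0000 = 348.8500°C.
In kelvin: 348.8500 + 273.15 = 622.0 K.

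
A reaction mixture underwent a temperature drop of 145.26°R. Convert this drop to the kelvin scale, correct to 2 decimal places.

80.70 K

Only the scale ratio 5/9 matters for a change in temperature.
145.26 × 5/9 = 80.70.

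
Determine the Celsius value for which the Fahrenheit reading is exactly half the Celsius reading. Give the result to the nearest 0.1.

-24.6°C

Let C be the Celsius reading. The Fahrenheit reading is F = 1.8·C + 32.
Require F = 0.5·C: 1.8·C + 32 = 0.5·C.
(1.3)·C = -32  ⇒  C = -24.6.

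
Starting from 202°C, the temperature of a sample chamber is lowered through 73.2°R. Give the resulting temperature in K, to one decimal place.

434.5 K

The 73.2°R change is an interval, so only the factor 5/9 applies: -73.2 × 5/9 = -40.6667°C.
Final Celsius temperature: 202.0000 - 40.6667 = 161.3333°C.
In kelvin: 161.3333 + 273.15 = 434.5 K.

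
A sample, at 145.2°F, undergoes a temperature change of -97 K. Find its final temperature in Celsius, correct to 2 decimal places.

Initial temperature in Celsius: (145.2 - 32) × 5/9 = 62.8889°C.
The 97 K change is an interval; Kelvin and Celsius degrees are the same size, so ΔC = -97°C.
Final Celsius temperature: 62.8889 - 97.0000 = -34.1111°C.

-34.11°C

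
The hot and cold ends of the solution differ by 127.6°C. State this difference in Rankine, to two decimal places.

Only the scale ratio 1.8 matters for a change in temperature.
127.6 × 1.8 = 229.68.

229.68°R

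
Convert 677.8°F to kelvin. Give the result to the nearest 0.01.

631.93 K

In Celsius: (677.8 - 32) × 5/9 = 358.7778°C.
In kelvin: 358.7778 + 273.15 = 631.93 K.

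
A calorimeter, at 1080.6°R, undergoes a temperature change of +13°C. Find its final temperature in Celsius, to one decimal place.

Initial temperature in Celsius: (1080.6 - 491.67) × 5/9 = 327.1833°C.
Final Celsius temperature: 327.1833 + 13.0000 = 340.1833°C.

340.2°C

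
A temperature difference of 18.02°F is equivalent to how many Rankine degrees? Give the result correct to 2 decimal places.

18.02°R

Fahrenheit and Rankine degrees are the same size, so the interval is unchanged: 18.02.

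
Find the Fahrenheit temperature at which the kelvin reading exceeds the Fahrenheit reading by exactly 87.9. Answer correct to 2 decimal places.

Let F be the Fahrenheit reading. The kelvin reading is K = 5/9·F + 255.372.
Require K - F = 87.9: (-4/9)·F + 255.372 = 87.9.
F = (87.9 - 255.372) / (-4/9) = 376.81.

376.81°F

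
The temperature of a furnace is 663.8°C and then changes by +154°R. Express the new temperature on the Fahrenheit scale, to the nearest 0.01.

1380.84°F

The 154°R change is an interval, so only the factor 5/9 applies: +154 × 5/9 = +85.5556°C.
Final Celsius temperature: 663.8000 + 85.5556 = 749.3556°C.
In Fahrenheit: 749.3556 × 1.8 + 32 = 1380.84°F.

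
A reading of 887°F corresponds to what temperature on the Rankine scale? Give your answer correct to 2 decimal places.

In Celsius: (887 - 32) × 5/9 = 475.0000°C.
In Rankine: 475.0000 × 1.8 + 491.67 = 1346.67°R.

1346.67°R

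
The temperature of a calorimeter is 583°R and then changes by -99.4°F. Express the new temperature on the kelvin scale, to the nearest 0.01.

Initial temperature in Celsius: (583 - 491.67) × 5/9 = 50.7389°C.
The 99.4°F change is an interval, so only the factor 5/9 applies: -99.4 × 5/9 = -55.2222°C.
Final Celsius temperature: 50.7389 - 55.2222 = -4.4833°C.
In kelvin: -4.4833 + 273.15 = 268.67 K.

268.67 K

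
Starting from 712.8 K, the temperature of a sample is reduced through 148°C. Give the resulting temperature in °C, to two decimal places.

Initial temperature in Celsius: 712.8 - 273.15 = 439.6500°C.
Final Celsius temperature: 439.6500 - 148.0000 = 291.6500°C.

291.65°C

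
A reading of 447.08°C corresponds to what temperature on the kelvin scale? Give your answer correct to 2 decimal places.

In kelvin: 447.0800 + 273.15 = 720.23 K.

720.23 K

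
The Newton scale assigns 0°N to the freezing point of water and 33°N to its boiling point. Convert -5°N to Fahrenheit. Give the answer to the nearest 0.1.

4.7°F

Linear interpolation between the fixed points: C = (-5 - 0) × 100 / (33 - 0) = -15.1515°C.
Then -15.1515 × 1.8 + 32 = 4.7°F.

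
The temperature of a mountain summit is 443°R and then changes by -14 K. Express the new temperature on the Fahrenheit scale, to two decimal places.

Initial temperature in Celsius: (443 - 491.67) × 5/9 = -27.0389°C.
The 14 K change is an interval; Kelvin and Celsius degrees are the same size, so ΔC = -14°C.
Final Celsius temperature: -27.0389 - 14.0000 = -41.0389°C.
In Fahrenheit: -41.0389 × 1.8 + 32 = -41.87°F.

-41.87°F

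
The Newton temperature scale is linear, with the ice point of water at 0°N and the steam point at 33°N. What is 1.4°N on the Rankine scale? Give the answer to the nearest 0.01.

499.31°R

Linear interpolation between the fixed points: C = (1.4 - 0) × 100 / (33 - 0) = 4.2424°C.
Then 4.2424 × 1.8 + 491.67 = 499.31°R.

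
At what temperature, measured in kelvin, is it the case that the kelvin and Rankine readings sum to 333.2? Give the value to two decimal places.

119.00 K

Let K be the kelvin reading. The Rankine reading is R = 1.8·K.
Require K + R = 333.2: (2.8)·K = 333.2.
K = (333.2) / (2.8) = 119.00.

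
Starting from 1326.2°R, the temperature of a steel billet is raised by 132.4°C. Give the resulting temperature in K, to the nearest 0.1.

869.2 K

Initial temperature in Celsius: (1326.2 - 491.67) × 5/9 = 463.6278°C.
Final Celsius temperature: 463.6278 + 132.4000 = 596.0278°C.
In kelvin: 596.0278 + 273.15 = 869.2 K.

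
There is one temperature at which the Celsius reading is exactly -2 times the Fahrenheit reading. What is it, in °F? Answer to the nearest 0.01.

Let F be the Fahrenheit reading. The Celsius reading is C = 5/9·F - 17.7778.
Require C = -2·F: 5/9·F - 17.7778 = -2·F.
(23/9)·F = 17.7778  ⇒  F = 6.96.

6.96°F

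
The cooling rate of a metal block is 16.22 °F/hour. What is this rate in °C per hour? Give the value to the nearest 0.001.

9.011 °C/hour

Since only a temperature interval is involved, the additive offset between the scales drops out.
A change of 1°F is a change of 5/9°C, so 16.22 × 5/9 = 9.011.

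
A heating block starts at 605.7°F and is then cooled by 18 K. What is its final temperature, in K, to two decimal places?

573.87 K

Initial temperature in Celsius: (605.7 - 32) × 5/9 = 318.7222°C.
The 18 K change is an interval; Kelvin and Celsius degrees are the same size, so ΔC = -18°C.
Final Celsius temperature: 318.7222 - 18.0000 = 300.7222°C.
In kelvin: 300.7222 + 273.15 = 573.87 K.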